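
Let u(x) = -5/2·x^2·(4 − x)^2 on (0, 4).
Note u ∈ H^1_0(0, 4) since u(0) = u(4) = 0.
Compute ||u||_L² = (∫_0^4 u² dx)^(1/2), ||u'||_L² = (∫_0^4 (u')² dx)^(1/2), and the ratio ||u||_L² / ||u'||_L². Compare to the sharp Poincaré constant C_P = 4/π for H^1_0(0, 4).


||u||_L² / ||u'||_L² = 2*sqrt(3)/3 < C_P = 4/π.

u(x) = -5/2·x^2·(4 − x)^2, so u'(x) = 10*x*(-x^2 + 6*x - 8).
u(x) = -5/2·x^2·(4 − x)^2 vanishes at x = 0 and x = 4, so u ∈ H^1_0(0, 4). Differentiate via the product rule and integrate the resulting polynomials term by term.
  ∫_0^4 u² dx = ∫_0^4 (25*x^8/4 - 100*x^7 + 600*x^6 - 1600*x^5 + 1600*x^4) dx. Term by term:
    ∫_0^4 25*x^8/4 dx = 1638400/9;  ∫_0^4 -100*x^7 dx = -819200;  ∫_0^4 600*x^6 dx = 9830400/7;
    ∫_0^4 -1600*x^5 dx = -3276800/3;  ∫_0^4 1600*x^4 dx = 327680.
  Sum: 1638400/9 − 819200 + 9830400/7 − 3276800/3 + 327680 = 163840/63.
  ∫_0^4 (u')² dx = ∫_0^4 (100*x^6 - 1200*x^5 + 5200*x^4 - 9600*x^3 + 6400*x^2) dx. Term by term:
    ∫_0^4 100*x^6 dx = 1638400/7;  ∫_0^4 -1200*x^5 dx = -819200;  ∫_0^4 5200*x^4 dx = 1064960;
    ∫_0^4 -9600*x^3 dx = -614400;  ∫_0^4 6400*x^2 dx = 409600/3.
  Sum: 1638400/7 − 819200 + 1064960 − 614400 + 409600/3 = 40960/21.
∫_0^4 u² dx = 163840/63, so ||u||_L² = 128*sqrt(70)/21.
∫_0^4 (u')² dx = 40960/21, so ||u'||_L² = 64*sqrt(210)/21.
Ratio ||u||_L² / ||u'||_L² = 2*sqrt(3)/3.
Sharp Poincaré constant on H^1_0(0, 4) is C_P = L/π = 4/π, achieved by sin(π/4·x).
A polynomial bump cannot attain the sharp Poincaré constant (only the first sine eigenfunction does), so the ratio is strictly less than C_P, consistent with ||u||_L² ≤ C_P ||u'||_L².


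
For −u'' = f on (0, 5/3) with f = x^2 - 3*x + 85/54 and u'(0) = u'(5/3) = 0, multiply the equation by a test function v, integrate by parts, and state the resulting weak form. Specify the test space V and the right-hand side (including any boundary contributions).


V = H^1(0, 5/3) (no boundary constraint on v; u is determined up to an additive constant); weak form: ∫_0^5/3 u'v' dx = ∫_0^5/3 (x^2 - 3*x + 85/54) v dx for all v ∈ V.

Multiply both sides by a test function v and integrate from 0 to 5/3:
  ∫_0^5/3 −u''(x) v(x) dx = ∫_0^5/3 f(x) v(x) dx.
Integrate the LHS by parts once:
  ∫_0^5/3 −u'' v dx = −[u'(x) v(x)]_0^5/3 + ∫_0^5/3 u'(x) v'(x) dx.
Thus ∫_0^5/3 u'(x) v'(x) dx = ∫_0^5/3 f(x) v(x) dx + [u'(x) v(x)]_0^5/3.
Choose V so that boundary terms are either known or forced to vanish.
u has homogeneous Neumann: u'(0) = u'(5/3) = 0. So [u' v]_0^5/3 = 0·v(5/3) − 0·v(0) = 0 for any v; take V = H^1(0, 5/3).
Weak formulation: find u (satisfying any essential BC) such that ∫_0^5/3 u'(x) v'(x) dx = ∫_0^5/3 f v dx for all v ∈ V (homogeneous Neumann, so boundary terms vanish).
Substituting f(x) = x^2 - 3*x + 85/54, the right-hand side is ∫_0^5/3 (x^2 - 3*x + 85/54) v dx.
Compatibility check (pure Neumann): taking v ≡ 1 ∈ V gives 0 = ∫_0^5/3 f dx + (0) − (0), i.e. ∫_0^5/3 f dx must equal u'(0) − u'(5/3) = 0. Indeed ∫_0^5/3 (x^2 - 3*x + 85/54) dx = 0, so the data are compatible. The solution is then unique only up to an additive constant (fix it e.g. by requiring ∫_0^5/3 u dx = 0).


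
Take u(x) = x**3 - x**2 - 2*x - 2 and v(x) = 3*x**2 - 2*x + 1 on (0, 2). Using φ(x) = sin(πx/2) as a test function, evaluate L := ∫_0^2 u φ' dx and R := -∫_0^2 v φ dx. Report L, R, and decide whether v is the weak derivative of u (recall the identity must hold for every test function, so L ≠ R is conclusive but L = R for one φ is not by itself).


LHS = -8/π + 96/π^3, RHS = -20/π + 96/π^3. No, v is not the weak derivative of u.

u(x) = x**3 - x**2 - 2*x - 2, classical derivative u'(x) = 3*x**2 - 2*x - 2.
φ(x) = sin(πx/2), so φ'(x) = π*cos(π*x/2)/2.
Note φ(0) = φ(2) = 0, so the boundary term u·φ vanishes.
LHS = ∫_0^2 u(x) φ'(x) dx = ∫_0^2 (π*x^3*cos(π*x/2)/2 - π*x^2*cos(π*x/2)/2 - π*x*cos(π*x/2) - π*cos(π*x/2)) dx. Term by term:
  ∫_0^2 -π*cos(π*x/2) dx = 0;  ∫_0^2 π*x^3*cos(π*x/2)/2 dx = -24/π + 96/π^3;  ∫_0^2 -π*x*cos(π*x/2) dx = 8/π;
  ∫_0^2 -π*x^2*cos(π*x/2)/2 dx = 8/π.
Sum: 0 + -24/π + 96/π^3 + 8/π + 8/π = -8/π + 96/π^3.
So LHS = -8/π + 96/π^3.
∫_0^2 v(x) φ(x) dx = ∫_0^2 (3*x^2*sin(π*x/2) - 2*x*sin(π*x/2) + sin(π*x/2)) dx. Term by term:
  ∫_0^2 -2*x*sin(π*x/2) dx = -8/π;  ∫_0^2 3*x^2*sin(π*x/2) dx = -96/π^3 + 24/π;  ∫_0^2 sin(π*x/2) dx = 4/π.
Sum: -8/π + -96/π^3 + 24/π + 4/π = -96/π^3 + 20/π.
So RHS = -∫_0^2 v(x) φ(x) dx = -20/π + 96/π^3.
LHS − RHS = 12/π ≠ 0, so the identity fails.
(For a valid weak derivative the identity must hold for EVERY test function, in particular this one. The failure shows v is NOT the weak derivative of u.)
Correct weak derivative would be u'(x) = 3*x**2 - 2*x - 2.


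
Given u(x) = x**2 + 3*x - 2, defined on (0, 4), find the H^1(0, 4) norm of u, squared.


||u||_{H^1}^2 = 4164/5

The H^1 norm (squared) on an interval (0, L) is
  ||u||_{H^1}^2 = ∫_0^L u(x)^2 dx + ∫_0^L u'(x)^2 dx.
Compute u'(x) = 2*x + 3.
Then u(x)^2 = x**4 + 6*x**3 + 5*x**2 - 12*x + 4 and u'(x)^2 = 4*x**2 + 12*x + 9.
Integrate each monomial from 0 to 4 using ∫_0^4 c·x^n dx = c·4^(n+1)/(n+1):
  ∫_0^4 u(x)^2 dx = ∫_0^4 (x^4 + 6*x^3 + 5*x^2 - 12*x + 4) dx. Term by term:
    ∫_0^4 x^4 dx = 1024/5;  ∫_0^4 6*x^3 dx = 384;  ∫_0^4 5*x^2 dx = 320/3;
    ∫_0^4 -12*x dx = -96;  ∫_0^4 4 dx = 16.
  Sum: 1024/5 + 384 + 320/3 − 96 + 16 = 9232/15.
  ∫_0^4 u'(x)^2 dx = ∫_0^4 (4*x^2 + 12*x + 9) dx. Term by term:
    ∫_0^4 4*x^2 dx = 256/3;  ∫_0^4 12*x dx = 96;  ∫_0^4 9 dx = 36.
  Sum: 256/3 + 96 + 36 = 652/3.
Adding: ||u||_{H^1}^2 = 9232/15 + 652/3 = 4164/5.


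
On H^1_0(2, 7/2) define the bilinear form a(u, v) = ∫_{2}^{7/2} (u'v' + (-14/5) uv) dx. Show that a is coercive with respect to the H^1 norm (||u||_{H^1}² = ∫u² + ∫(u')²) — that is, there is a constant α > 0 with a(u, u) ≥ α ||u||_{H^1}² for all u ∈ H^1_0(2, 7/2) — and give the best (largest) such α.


α = 2*(-63 + 10*π^2)/(5*(9 + 4*π^2))

Coercivity of a(·,·) on H^1_0(2, 7/2) means a(u, u) ≥ α ||u||_{H^1}² for every u ∈ H^1_0.
The interval has length L = 3/2, and Poincaré/coercivity depend only on L. Here a(u, u) = ∫(u')² + (-14/5)·∫u².
Here c = -14/5 < 0 with |c| < (π/L)² = 4*π^2/9, so coercivity still holds. The condition a(u,u) ≥ α||u||_{H^1}² reads (1−α)∫(u')² ≥ (α−c)∫u². Any admissible α is ≤ 1 (rapidly oscillating u have ∫u²/∫(u')² → 0), and α = 1 would force 0 ≥ (1−c)∫u², impossible since c < 1; so 1−α > 0. By the sharp Poincaré inequality on H^1_0 of an interval of length L, ∫(u')² ≥ (π/L)²∫u² with equality for the first sine mode sin(π(x−x₀)/L) (x₀ the left endpoint), so the inequality holds for all u iff (1−α)(π/L)² ≥ α − c, i.e. α ≤ ((π/L)² + c)/((π/L)² + 1) = (1 + c(L/π)²)/(1 + (L/π)²). (Direct route, valid since c ≤ 0: Poincaré gives c∫u² ≥ c(L/π)²∫(u')², so a(u,u) ≥ (1 + c(L/π)²)∫(u')², while ||u||_{H^1}² ≤ (1 + (L/π)²)∫(u')²; dividing yields the same α.) With (π/L)² = 4*π^2/9 and c = -14/5, the largest admissible constant is α = ((π/L)² + c)/((π/L)² + 1).
Simplifying, α = 2*(-63 + 10*π^2)/(5*(9 + 4*π^2)).


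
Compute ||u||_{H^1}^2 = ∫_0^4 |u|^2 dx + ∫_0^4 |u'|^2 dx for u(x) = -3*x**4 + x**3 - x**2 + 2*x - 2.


||u||_{H^1}^2 = 54487456/105

The H^1 norm (squared) on an interval (0, L) is
  ||u||_{H^1}^2 = ∫_0^L u(x)^2 dx + ∫_0^L u'(x)^2 dx.
Compute u'(x) = -12*x**3 + 3*x**2 - 2*x + 2.
Then u(x)^2 = 9*x**8 - 6*x**7 + 7*x**6 - 14*x**5 + 17*x**4 - 8*x**3 + 8*x**2 - 8*x + 4 and u'(x)^2 = 144*x**6 - 72*x**5 + 57*x**4 - 60*x**3 + 16*x**2 - 8*x + 4.
Integrate each monomial from 0 to 4 using ∫_0^4 c·x^n dx = c·4^(n+1)/(n+1):
  ∫_0^4 u(x)^2 dx = ∫_0^4 (9*x^8 - 6*x^7 + 7*x^6 - 14*x^5 + 17*x^4 - 8*x^3 + 8*x^2 - 8*x + 4) dx. Term by term:
    ∫_0^4 9*x^8 dx = 262144;  ∫_0^4 -6*x^7 dx = -49152;  ∫_0^4 7*x^6 dx = 16384;
    ∫_0^4 -14*x^5 dx = -28672/3;  ∫_0^4 17*x^4 dx = 17408/5;  ∫_0^4 -8*x^3 dx = -512;
    ∫_0^4 8*x^2 dx = 512/3;  ∫_0^4 -8*x dx = -64;  ∫_0^4 4 dx = 16.
  Sum: 262144 − 49152 + 16384 − 28672/3 + 17408/5 − 512 + 512/3 − 64 + 16 = 3343664/15.
  ∫_0^4 u'(x)^2 dx = ∫_0^4 (144*x^6 - 72*x^5 + 57*x^4 - 60*x^3 + 16*x^2 - 8*x + 4) dx. Term by term:
    ∫_0^4 144*x^6 dx = 2359296/7;  ∫_0^4 -72*x^5 dx = -49152;  ∫_0^4 57*x^4 dx = 58368/5;
    ∫_0^4 -60*x^3 dx = -3840;  ∫_0^4 16*x^2 dx = 1024/3;  ∫_0^4 -8*x dx = -64;
    ∫_0^4 4 dx = 16.
  Sum: 2359296/7 − 49152 + 58368/5 − 3840 + 1024/3 − 64 + 16 = 31081808/105.
Adding: ||u||_{H^1}^2 = 3343664/15 + 31081808/105 = 54487456/105.


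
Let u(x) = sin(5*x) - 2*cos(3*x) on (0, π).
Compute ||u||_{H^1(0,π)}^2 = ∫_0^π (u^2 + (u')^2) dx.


||u||_{H^1(0,π)}^2 = 33*π

u'(x) = 6*sin(3*x) + 5*cos(5*x).
Expand u² and (u')² and integrate term by term on (0, π), using: for integers n ≥ 1, ∫_0^π sin²(nx) dx = ∫_0^π cos²(nx) dx = π/2; for n ≠ n', ∫_0^π sin(nx)sin(n'x) dx = ∫_0^π cos(nx)cos(n'x) dx = 0; and by product-to-sum, ∫_0^π sin(nx)cos(n'x) dx = ½∫_0^π [sin((n+n')x) + sin((n−n')x)] dx, which is 0 when n+n' is even and 2n/(n²−n'²) when n+n' is odd (it need not vanish on (0, π)).
  u² squared terms: (-2)²·∫cos(3x)² dx = 4·π/2 = 2*π;  (1)²·∫sin(5x)² dx = 1·π/2 = π/2.
  u² cross terms: 2·(-2)·(1)·∫cos(3x)·sin(5x) dx = -4·(0) = 0.
  So ∫_0^π u² dx = 2*π + π/2 + 0 = 5*π/2.
  (u')² squared terms: (5)²·∫cos(5x)² dx = 25·π/2 = 25*π/2;  (6)²·∫sin(3x)² dx = 36·π/2 = 18*π.
  (u')² cross terms: 2·(5)·(6)·∫cos(5x)·sin(3x) dx = 60·(0) = 0.
  So ∫_0^π (u')² dx = 25*π/2 + 18*π + 0 = 61*π/2.
||u||_{H^1}^2 = (5*π/2) + (61*π/2) = 33*π.


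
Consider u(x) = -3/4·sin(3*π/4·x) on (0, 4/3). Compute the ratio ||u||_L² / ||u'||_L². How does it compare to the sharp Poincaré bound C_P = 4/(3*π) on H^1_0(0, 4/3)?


||u||_L² / ||u'||_L² = 4/(3*π) = C_P.

u(x) = -3/4·sin(3*π/4·x), so u'(x) = -9*π*cos(3*π*x/4)/16.
Writing u(x) = A·sin(kπx/L) with A = -3/4 and k = 1, use ∫_0^L sin²(kπx/L) dx = L/2 and ∫_0^L cos²(kπx/L) dx = L/2.
u² = 9/16·sin²(3*π/4·x) and (u')² = 81*π^2/256·cos²(3*π/4·x), and each of sin², cos² integrates to L/2 = 2/3 over (0, 4/3).
∫_0^4/3 u² dx = 3/8, so ||u||_L² = sqrt(6)/4.
∫_0^4/3 (u')² dx = 27*π^2/128, so ||u'||_L² = 3*sqrt(6)*π/16.
Ratio ||u||_L² / ||u'||_L² = 4/(3*π).
Sharp Poincaré constant on H^1_0(0, 4/3) is C_P = L/π = 4/(3*π), achieved by sin(3*π/4·x).
This is the k = 1 eigenfunction (up to amplitude), so the ratio equals the sharp Poincaré constant exactly.


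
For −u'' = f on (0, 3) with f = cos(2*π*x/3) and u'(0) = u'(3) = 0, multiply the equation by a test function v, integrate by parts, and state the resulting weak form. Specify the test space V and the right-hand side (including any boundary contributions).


V = H^1(0, 3) (no boundary constraint on v; u is determined up to an additive constant); weak form: ∫_0^3 u'v' dx = ∫_0^3 (cos(2*π*x/3)) v dx for all v ∈ V.

Multiply both sides by a test function v and integrate from 0 to 3:
  ∫_0^3 −u''(x) v(x) dx = ∫_0^3 f(x) v(x) dx.
Integrate the LHS by parts once:
  ∫_0^3 −u'' v dx = −[u'(x) v(x)]_0^3 + ∫_0^3 u'(x) v'(x) dx.
Thus ∫_0^3 u'(x) v'(x) dx = ∫_0^3 f(x) v(x) dx + [u'(x) v(x)]_0^3.
Choose V so that boundary terms are either known or forced to vanish.
u has homogeneous Neumann: u'(0) = u'(3) = 0. So [u' v]_0^3 = 0·v(3) − 0·v(0) = 0 for any v; take V = H^1(0, 3).
Weak formulation: find u (satisfying any essential BC) such that ∫_0^3 u'(x) v'(x) dx = ∫_0^3 f v dx for all v ∈ V (homogeneous Neumann, so boundary terms vanish).
Substituting f(x) = cos(2*π*x/3), the right-hand side is ∫_0^3 (cos(2*π*x/3)) v dx.
Compatibility check (pure Neumann): taking v ≡ 1 ∈ V gives 0 = ∫_0^3 f dx + (0) − (0), i.e. ∫_0^3 f dx must equal u'(0) − u'(3) = 0. Indeed ∫_0^3 (cos(2*π*x/3)) dx = 0, so the data are compatible. The solution is then unique only up to an additive constant (fix it e.g. by requiring ∫_0^3 u dx = 0).


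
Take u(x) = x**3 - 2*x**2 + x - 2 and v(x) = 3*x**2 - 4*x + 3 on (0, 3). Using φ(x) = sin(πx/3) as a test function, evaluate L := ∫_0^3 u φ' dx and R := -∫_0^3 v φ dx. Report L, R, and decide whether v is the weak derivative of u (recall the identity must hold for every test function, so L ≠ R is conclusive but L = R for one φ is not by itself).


LHS = -51/π + 324/π^3, RHS = -63/π + 324/π^3. No, v is not the weak derivative of u.

u(x) = x**3 - 2*x**2 + x - 2, classical derivative u'(x) = 3*x**2 - 4*x + 1.
φ(x) = sin(πx/3), so φ'(x) = π*cos(π*x/3)/3.
Note φ(0) = φ(3) = 0, so the boundary term u·φ vanishes.
LHS = ∫_0^3 u(x) φ'(x) dx = ∫_0^3 (π*x^3*cos(π*x/3)/3 - 2*π*x^2*cos(π*x/3)/3 + π*x*cos(π*x/3)/3 - 2*π*cos(π*x/3)/3) dx. Term by term:
  ∫_0^3 -2*π*cos(π*x/3)/3 dx = 0;  ∫_0^3 -2*π*x^2*cos(π*x/3)/3 dx = 36/π;  ∫_0^3 π*x*cos(π*x/3)/3 dx = -6/π;
  ∫_0^3 π*x^3*cos(π*x/3)/3 dx = -81/π + 324/π^3.
Sum: 0 + 36/π − 6/π + -81/π + 324/π^3 = -51/π + 324/π^3.
So LHS = -51/π + 324/π^3.
∫_0^3 v(x) φ(x) dx = ∫_0^3 (3*x^2*sin(π*x/3) - 4*x*sin(π*x/3) + 3*sin(π*x/3)) dx. Term by term:
  ∫_0^3 3*sin(π*x/3) dx = 18/π;  ∫_0^3 -4*x*sin(π*x/3) dx = -36/π;  ∫_0^3 3*x^2*sin(π*x/3) dx = -324/π^3 + 81/π.
Sum: 18/π − 36/π + -324/π^3 + 81/π = -324/π^3 + 63/π.
So RHS = -∫_0^3 v(x) φ(x) dx = -63/π + 324/π^3.
LHS − RHS = 12/π ≠ 0, so the identity fails.
(For a valid weak derivative the identity must hold for EVERY test function, in particular this one. The failure shows v is NOT the weak derivative of u.)
Correct weak derivative would be u'(x) = 3*x**2 - 4*x + 1.


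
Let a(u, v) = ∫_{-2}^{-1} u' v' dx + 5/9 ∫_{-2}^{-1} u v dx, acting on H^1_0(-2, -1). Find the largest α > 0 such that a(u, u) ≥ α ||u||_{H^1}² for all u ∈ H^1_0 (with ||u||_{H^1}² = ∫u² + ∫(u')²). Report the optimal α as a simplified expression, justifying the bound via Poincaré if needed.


α = (5/9 + π^2)/(1 + π^2)

Coercivity of a(·,·) on H^1_0(-2, -1) means a(u, u) ≥ α ||u||_{H^1}² for every u ∈ H^1_0.
The interval has length L = 1, and Poincaré/coercivity depend only on L. Here a(u, u) = ∫(u')² + (5/9)·∫u².
Here 0 < c = 5/9 < 1. The condition a(u,u) ≥ α||u||_{H^1}² reads (1−α)∫(u')² ≥ (α−c)∫u². Any admissible α is ≤ 1 (rapidly oscillating u have ∫u²/∫(u')² → 0), and α = 1 would force 0 ≥ (1−c)∫u², impossible since c < 1; so 1−α > 0. By the sharp Poincaré inequality on H^1_0 of an interval of length L, ∫(u')² ≥ (π/L)²∫u² with equality for the first sine mode sin(π(x−x₀)/L) (x₀ the left endpoint), so the inequality holds for all u iff (1−α)(π/L)² ≥ α − c, i.e. α ≤ ((π/L)² + c)/((π/L)² + 1) = (1 + c(L/π)²)/(1 + (L/π)²). With (π/L)² = π^2 and c = 5/9, the largest admissible constant is α = ((π/L)² + c)/((π/L)² + 1).
Simplifying, α = (5/9 + π^2)/(1 + π^2).


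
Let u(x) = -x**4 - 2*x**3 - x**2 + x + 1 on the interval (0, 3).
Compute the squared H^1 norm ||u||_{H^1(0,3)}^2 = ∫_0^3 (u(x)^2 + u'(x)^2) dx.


||u||_{H^1}^2 = 728652/35

The H^1 norm (squared) on an interval (0, L) is
  ||u||_{H^1}^2 = ∫_0^L u(x)^2 dx + ∫_0^L u'(x)^2 dx.
Compute u'(x) = -4*x**3 - 6*x**2 - 2*x + 1.
Then u(x)^2 = x**8 + 4*x**7 + 6*x**6 + 2*x**5 - 5*x**4 - 6*x**3 - x**2 + 2*x + 1 and u'(x)^2 = 16*x**6 + 48*x**5 + 52*x**4 + 16*x**3 - 8*x**2 - 4*x + 1.
Integrate each monomial from 0 to 3 using ∫_0^3 c·x^n dx = c·3^(n+1)/(n+1):
  ∫_0^3 u(x)^2 dx = ∫_0^3 (x^8 + 4*x^7 + 6*x^6 + 2*x^5 - 5*x^4 - 6*x^3 - x^2 + 2*x + 1) dx. Term by term:
    ∫_0^3 x^8 dx = 2187;  ∫_0^3 4*x^7 dx = 6561/2;  ∫_0^3 6*x^6 dx = 13122/7;
    ∫_0^3 2*x^5 dx = 243;  ∫_0^3 -5*x^4 dx = -243;  ∫_0^3 -6*x^3 dx = -243/2;
    ∫_0^3 -x^2 dx = -9;  ∫_0^3 2*x dx = 9;  ∫_0^3 1 dx = 3.
  Sum: 2187 + 6561/2 + 13122/7 + 243 − 243 − 243/2 − 9 + 9 + 3 = 50565/7.
  ∫_0^3 u'(x)^2 dx = ∫_0^3 (16*x^6 + 48*x^5 + 52*x^4 + 16*x^3 - 8*x^2 - 4*x + 1) dx. Term by term:
    ∫_0^3 16*x^6 dx = 34992/7;  ∫_0^3 48*x^5 dx = 5832;  ∫_0^3 52*x^4 dx = 12636/5;
    ∫_0^3 16*x^3 dx = 324;  ∫_0^3 -8*x^2 dx = -72;  ∫_0^3 -4*x dx = -18;
    ∫_0^3 1 dx = 3.
  Sum: 34992/7 + 5832 + 12636/5 + 324 − 72 − 18 + 3 = 475827/35.
Adding: ||u||_{H^1}^2 = 50565/7 + 475827/35 = 728652/35.


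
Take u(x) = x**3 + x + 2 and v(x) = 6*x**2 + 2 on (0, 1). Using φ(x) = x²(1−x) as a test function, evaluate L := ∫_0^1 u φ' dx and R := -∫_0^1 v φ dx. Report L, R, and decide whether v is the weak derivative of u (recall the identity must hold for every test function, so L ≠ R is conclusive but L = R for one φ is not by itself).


LHS = -11/60, RHS = -11/30. No, v is not the weak derivative of u.

u(x) = x**3 + x + 2, classical derivative u'(x) = 3*x**2 + 1.
φ(x) = x²(1−x), so φ'(x) = x*(2 - 3*x).
Note φ(0) = φ(1) = 0, so the boundary term u·φ vanishes.
LHS = ∫_0^1 u(x) φ'(x) dx = ∫_0^1 (-3*x^5 + 2*x^4 - 3*x^3 - 4*x^2 + 4*x) dx. Term by term:
  ∫_0^1 -3*x^5 dx = -1/2;  ∫_0^1 2*x^4 dx = 2/5;  ∫_0^1 -3*x^3 dx = -3/4;
  ∫_0^1 -4*x^2 dx = -4/3;  ∫_0^1 4*x dx = 2.
Sum: -1/2 + 2/5 − 3/4 − 4/3 + 2 = -11/60.
So LHS = -11/60.
∫_0^1 v(x) φ(x) dx = ∫_0^1 (-6*x^5 + 6*x^4 - 2*x^3 + 2*x^2) dx. Term by term:
  ∫_0^1 -6*x^5 dx = -1;  ∫_0^1 6*x^4 dx = 6/5;  ∫_0^1 -2*x^3 dx = -1/2;
  ∫_0^1 2*x^2 dx = 2/3.
Sum: -1 + 6/5 − 1/2 + 2/3 = 11/30.
So RHS = -∫_0^1 v(x) φ(x) dx = -11/30.
LHS − RHS = 11/60 ≠ 0, so the identity fails.
(For a valid weak derivative the identity must hold for EVERY test function, in particular this one. The failure shows v is NOT the weak derivative of u.)
Correct weak derivative would be u'(x) = 3*x**2 + 1.


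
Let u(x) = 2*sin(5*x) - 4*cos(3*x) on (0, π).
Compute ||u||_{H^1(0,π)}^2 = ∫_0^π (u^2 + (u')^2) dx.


||u||_{H^1(0,π)}^2 = 132*π

u'(x) = 12*sin(3*x) + 10*cos(5*x).
Expand u² and (u')² and integrate term by term on (0, π), using: for integers n ≥ 1, ∫_0^π sin²(nx) dx = ∫_0^π cos²(nx) dx = π/2; for n ≠ n', ∫_0^π sin(nx)sin(n'x) dx = ∫_0^π cos(nx)cos(n'x) dx = 0; and by product-to-sum, ∫_0^π sin(nx)cos(n'x) dx = ½∫_0^π [sin((n+n')x) + sin((n−n')x)] dx, which is 0 when n+n' is even and 2n/(n²−n'²) when n+n' is odd (it need not vanish on (0, π)).
  u² squared terms: (-4)²·∫cos(3x)² dx = 16·π/2 = 8*π;  (2)²·∫sin(5x)² dx = 4·π/2 = 2*π.
  u² cross terms: 2·(-4)·(2)·∫cos(3x)·sin(5x) dx = -16·(0) = 0.
  So ∫_0^π u² dx = 8*π + 2*π + 0 = 10*π.
  (u')² squared terms: (10)²·∫cos(5x)² dx = 100·π/2 = 50*π;  (12)²·∫sin(3x)² dx = 144·π/2 = 72*π.
  (u')² cross terms: 2·(10)·(12)·∫cos(5x)·sin(3x) dx = 240·(0) = 0.
  So ∫_0^π (u')² dx = 50*π + 72*π + 0 = 122*π.
||u||_{H^1}^2 = (10*π) + (122*π) = 132*π.


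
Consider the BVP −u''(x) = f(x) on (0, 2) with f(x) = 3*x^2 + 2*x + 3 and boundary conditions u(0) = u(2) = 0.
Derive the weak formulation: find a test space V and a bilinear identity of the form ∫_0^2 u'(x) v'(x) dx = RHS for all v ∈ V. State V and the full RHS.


V = H^1_0(0, 2) (so v(0) = v(2) = 0); weak form: ∫_0^2 u'v' dx = ∫_0^2 (3*x^2 + 2*x + 3) v dx for all v ∈ V.

Multiply both sides by a test function v and integrate from 0 to 2:
  ∫_0^2 −u''(x) v(x) dx = ∫_0^2 f(x) v(x) dx.
Integrate the LHS by parts once:
  ∫_0^2 −u'' v dx = −[u'(x) v(x)]_0^2 + ∫_0^2 u'(x) v'(x) dx.
Thus ∫_0^2 u'(x) v'(x) dx = ∫_0^2 f(x) v(x) dx + [u'(x) v(x)]_0^2.
Choose V so that boundary terms are either known or forced to vanish.
u is Dirichlet: u(0) = u(2) = 0. Let V = H^1_0(0, 2); then v(0) = v(2) = 0, and [u' v]_0^2 = 0.
Weak formulation: find u (satisfying any essential BC) such that ∫_0^2 u'(x) v'(x) dx = ∫_0^2 f v dx for all v ∈ V.
Substituting f(x) = 3*x^2 + 2*x + 3, the right-hand side is ∫_0^2 (3*x^2 + 2*x + 3) v dx.


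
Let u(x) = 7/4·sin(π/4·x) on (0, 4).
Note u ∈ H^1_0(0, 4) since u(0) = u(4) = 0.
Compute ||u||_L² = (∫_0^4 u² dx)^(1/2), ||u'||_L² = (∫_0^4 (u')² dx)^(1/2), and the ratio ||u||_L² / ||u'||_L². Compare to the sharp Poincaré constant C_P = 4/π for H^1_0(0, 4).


||u||_L² / ||u'||_L² = 4/π = C_P.

u(x) = 7/4·sin(π/4·x), so u'(x) = 7*π*cos(π*x/4)/16.
Writing u(x) = A·sin(kπx/L) with A = 7/4 and k = 1, use ∫_0^L sin²(kπx/L) dx = L/2 and ∫_0^L cos²(kπx/L) dx = L/2.
u² = 49/16·sin²(π/4·x) and (u')² = 49*π^2/256·cos²(π/4·x), and each of sin², cos² integrates to L/2 = 2 over (0, 4).
∫_0^4 u² dx = 49/8, so ||u||_L² = 7*sqrt(2)/4.
∫_0^4 (u')² dx = 49*π^2/128, so ||u'||_L² = 7*sqrt(2)*π/16.
Ratio ||u||_L² / ||u'||_L² = 4/π.
Sharp Poincaré constant on H^1_0(0, 4) is C_P = L/π = 4/π, achieved by sin(π/4·x).
This is the k = 1 eigenfunction (up to amplitude), so the ratio equals the sharp Poincaré constant exactly.


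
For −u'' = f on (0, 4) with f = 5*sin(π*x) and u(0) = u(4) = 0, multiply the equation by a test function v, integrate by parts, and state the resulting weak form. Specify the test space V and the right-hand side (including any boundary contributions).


V = H^1_0(0, 4) (so v(0) = v(4) = 0); weak form: ∫_0^4 u'v' dx = ∫_0^4 (5*sin(π*x)) v dx for all v ∈ V.

Multiply both sides by a test function v and integrate from 0 to 4:
  ∫_0^4 −u''(x) v(x) dx = ∫_0^4 f(x) v(x) dx.
Integrate the LHS by parts once:
  ∫_0^4 −u'' v dx = −[u'(x) v(x)]_0^4 + ∫_0^4 u'(x) v'(x) dx.
Thus ∫_0^4 u'(x) v'(x) dx = ∫_0^4 f(x) v(x) dx + [u'(x) v(x)]_0^4.
Choose V so that boundary terms are either known or forced to vanish.
u is Dirichlet: u(0) = u(4) = 0. Let V = H^1_0(0, 4); then v(0) = v(4) = 0, and [u' v]_0^4 = 0.
Weak formulation: find u (satisfying any essential BC) such that ∫_0^4 u'(x) v'(x) dx = ∫_0^4 f v dx for all v ∈ V.
Substituting f(x) = 5*sin(π*x), the right-hand side is ∫_0^4 (5*sin(π*x)) v dx.


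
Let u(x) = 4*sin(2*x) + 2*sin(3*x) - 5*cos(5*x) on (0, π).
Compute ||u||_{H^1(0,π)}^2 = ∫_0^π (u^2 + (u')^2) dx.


||u||_{H^1(0,π)}^2 = 4160/21 + 385*π

u'(x) = 25*sin(5*x) + 8*cos(2*x) + 6*cos(3*x).
Expand u² and (u')² and integrate term by term on (0, π), using: for integers n ≥ 1, ∫_0^π sin²(nx) dx = ∫_0^π cos²(nx) dx = π/2; for n ≠ n', ∫_0^π sin(nx)sin(n'x) dx = ∫_0^π cos(nx)cos(n'x) dx = 0; and by product-to-sum, ∫_0^π sin(nx)cos(n'x) dx = ½∫_0^π [sin((n+n')x) + sin((n−n')x)] dx, which is 0 when n+n' is even and 2n/(n²−n'²) when n+n' is odd (it need not vanish on (0, π)).
  u² squared terms: (-5)²·∫cos(5x)² dx = 25·π/2 = 25*π/2;  (2)²·∫sin(3x)² dx = 4·π/2 = 2*π;  (4)²·∫sin(2x)² dx = 16·π/2 = 8*π.
  u² cross terms: 2·(-5)·(2)·∫cos(5x)·sin(3x) dx = -20·(0) = 0;  2·(-5)·(4)·∫cos(5x)·sin(2x) dx = -40·(-4/21) = 160/21;  2·(2)·(4)·∫sin(3x)·sin(2x) dx = 16·(0) = 0.
  So ∫_0^π u² dx = 25*π/2 + 2*π + 8*π + 0 + 160/21 + 0 = 160/21 + 45*π/2.
  (u')² squared terms: (6)²·∫cos(3x)² dx = 36·π/2 = 18*π;  (8)²·∫cos(2x)² dx = 64·π/2 = 32*π;  (25)²·∫sin(5x)² dx = 625·π/2 = 625*π/2.
  (u')² cross terms: 2·(6)·(8)·∫cos(3x)·cos(2x) dx = 96·(0) = 0;  2·(6)·(25)·∫cos(3x)·sin(5x) dx = 300·(0) = 0;  2·(8)·(25)·∫cos(2x)·sin(5x) dx = 400·(10/21) = 4000/21.
  So ∫_0^π (u')² dx = 18*π + 32*π + 625*π/2 + 0 + 0 + 4000/21 = 4000/21 + 725*π/2.
||u||_{H^1}^2 = (160/21 + 45*π/2) + (4000/21 + 725*π/2) = 4160/21 + 385*π.


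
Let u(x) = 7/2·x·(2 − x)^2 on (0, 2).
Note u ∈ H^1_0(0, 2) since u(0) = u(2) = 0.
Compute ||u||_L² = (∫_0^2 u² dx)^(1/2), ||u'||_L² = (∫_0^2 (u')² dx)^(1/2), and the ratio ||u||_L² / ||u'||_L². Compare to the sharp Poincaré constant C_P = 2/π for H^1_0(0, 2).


||u||_L² / ||u'||_L² = sqrt(14)/7 < C_P = 2/π.

u(x) = 7/2·x·(2 − x)^2, so u'(x) = 7*(x/2 - 1)*(3*x - 2).
u(x) = 7/2·x·(2 − x)^2 vanishes at x = 0 and x = 2, so u ∈ H^1_0(0, 2). Differentiate via the product rule and integrate the resulting polynomials term by term.
  ∫_0^2 u² dx = ∫_0^2 (49*x^6/4 - 98*x^5 + 294*x^4 - 392*x^3 + 196*x^2) dx. Term by term:
    ∫_0^2 49*x^6/4 dx = 224;  ∫_0^2 -98*x^5 dx = -3136/3;  ∫_0^2 294*x^4 dx = 9408/5;
    ∫_0^2 -392*x^3 dx = -1568;  ∫_0^2 196*x^2 dx = 1568/3.
  Sum: 224 − 3136/3 + 9408/5 − 1568 + 1568/3 = 224/15.
  ∫_0^2 (u')² dx = ∫_0^2 (441*x^4/4 - 588*x^3 + 1078*x^2 - 784*x + 196) dx. Term by term:
    ∫_0^2 441*x^4/4 dx = 3528/5;  ∫_0^2 -588*x^3 dx = -2352;  ∫_0^2 1078*x^2 dx = 8624/3;
    ∫_0^2 -784*x dx = -1568;  ∫_0^2 196 dx = 392.
  Sum: 3528/5 − 2352 + 8624/3 − 1568 + 392 = 784/15.
∫_0^2 u² dx = 224/15, so ||u||_L² = 4*sqrt(210)/15.
∫_0^2 (u')² dx = 784/15, so ||u'||_L² = 28*sqrt(15)/15.
Ratio ||u||_L² / ||u'||_L² = sqrt(14)/7.
Sharp Poincaré constant on H^1_0(0, 2) is C_P = L/π = 2/π, achieved by sin(π/2·x).
A polynomial bump cannot attain the sharp Poincaré constant (only the first sine eigenfunction does), so the ratio is strictly less than C_P, consistent with ||u||_L² ≤ C_P ||u'||_L².


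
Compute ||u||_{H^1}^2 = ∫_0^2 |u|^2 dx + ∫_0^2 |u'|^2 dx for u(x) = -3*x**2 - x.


||u||_{H^1}^2 = 3094/15

The H^1 norm (squared) on an interval (0, L) is
  ||u||_{H^1}^2 = ∫_0^L u(x)^2 dx + ∫_0^L u'(x)^2 dx.
Compute u'(x) = -6*x - 1.
Then u(x)^2 = 9*x**4 + 6*x**3 + x**2 and u'(x)^2 = 36*x**2 + 12*x + 1.
Integrate each monomial from 0 to 2 using ∫_0^2 c·x^n dx = c·2^(n+1)/(n+1):
  ∫_0^2 u(x)^2 dx = ∫_0^2 (9*x^4 + 6*x^3 + x^2) dx. Term by term:
    ∫_0^2 9*x^4 dx = 288/5;  ∫_0^2 6*x^3 dx = 24;  ∫_0^2 x^2 dx = 8/3.
  Sum: 288/5 + 24 + 8/3 = 1264/15.
  ∫_0^2 u'(x)^2 dx = ∫_0^2 (36*x^2 + 12*x + 1) dx. Term by term:
    ∫_0^2 36*x^2 dx = 96;  ∫_0^2 12*x dx = 24;  ∫_0^2 1 dx = 2.
  Sum: 96 + 24 + 2 = 122.
Adding: ||u||_{H^1}^2 = 1264/15 + 122 = 3094/15.


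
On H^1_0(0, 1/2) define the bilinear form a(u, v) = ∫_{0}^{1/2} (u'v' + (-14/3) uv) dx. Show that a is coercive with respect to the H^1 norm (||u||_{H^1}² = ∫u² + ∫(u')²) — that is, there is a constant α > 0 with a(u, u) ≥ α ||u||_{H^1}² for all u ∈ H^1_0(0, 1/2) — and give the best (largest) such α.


α = 2*(-7 + 6*π^2)/(3*(1 + 4*π^2))

Coercivity of a(·,·) on H^1_0(0, 1/2) means a(u, u) ≥ α ||u||_{H^1}² for every u ∈ H^1_0.
The interval has length L = 1/2, and Poincaré/coercivity depend only on L. Here a(u, u) = ∫(u')² + (-14/3)·∫u².
Here c = -14/3 < 0 with |c| < (π/L)² = 4*π^2, so coercivity still holds. The condition a(u,u) ≥ α||u||_{H^1}² reads (1−α)∫(u')² ≥ (α−c)∫u². Any admissible α is ≤ 1 (rapidly oscillating u have ∫u²/∫(u')² → 0), and α = 1 would force 0 ≥ (1−c)∫u², impossible since c < 1; so 1−α > 0. By the sharp Poincaré inequality on H^1_0 of an interval of length L, ∫(u')² ≥ (π/L)²∫u² with equality for the first sine mode sin(π(x−x₀)/L) (x₀ the left endpoint), so the inequality holds for all u iff (1−α)(π/L)² ≥ α − c, i.e. α ≤ ((π/L)² + c)/((π/L)² + 1) = (1 + c(L/π)²)/(1 + (L/π)²). (Direct route, valid since c ≤ 0: Poincaré gives c∫u² ≥ c(L/π)²∫(u')², so a(u,u) ≥ (1 + c(L/π)²)∫(u')², while ||u||_{H^1}² ≤ (1 + (L/π)²)∫(u')²; dividing yields the same α.) With (π/L)² = 4*π^2 and c = -14/3, the largest admissible constant is α = ((π/L)² + c)/((π/L)² + 1).
Simplifying, α = 2*(-7 + 6*π^2)/(3*(1 + 4*π^2)).


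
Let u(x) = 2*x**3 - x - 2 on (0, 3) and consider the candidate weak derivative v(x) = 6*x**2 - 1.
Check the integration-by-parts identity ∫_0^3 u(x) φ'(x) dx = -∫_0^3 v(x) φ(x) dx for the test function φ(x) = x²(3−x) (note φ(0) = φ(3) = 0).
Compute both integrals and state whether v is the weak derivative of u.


LHS = -2781/20, RHS = -2781/20. Yes, v = u' weakly.

u(x) = 2*x**3 - x - 2, classical derivative u'(x) = 6*x**2 - 1.
φ(x) = x²(3−x), so φ'(x) = 3*x*(2 - x).
Note φ(0) = φ(3) = 0, so the boundary term u·φ vanishes.
LHS = ∫_0^3 u(x) φ'(x) dx = ∫_0^3 (-6*x^5 + 12*x^4 + 3*x^3 - 12*x) dx. Term by term:
  ∫_0^3 -6*x^5 dx = -729;  ∫_0^3 12*x^4 dx = 2916/5;  ∫_0^3 3*x^3 dx = 243/4;
  ∫_0^3 -12*x dx = -54.
Sum: -729 + 2916/5 + 243/4 − 54 = -2781/20.
So LHS = -2781/20.
∫_0^3 v(x) φ(x) dx = ∫_0^3 (-6*x^5 + 18*x^4 + x^3 - 3*x^2) dx. Term by term:
  ∫_0^3 -6*x^5 dx = -729;  ∫_0^3 18*x^4 dx = 4374/5;  ∫_0^3 x^3 dx = 81/4;
  ∫_0^3 -3*x^2 dx = -27.
Sum: -729 + 4374/5 + 81/4 − 27 = 2781/20.
So RHS = -∫_0^3 v(x) φ(x) dx = -2781/20.
LHS = RHS, so the identity holds for this test φ.
Moreover u is smooth here and v(x) = u'(x) = 6*x**2 - 1 pointwise, so the identity holds for every test function. Hence v is the weak derivative of u.


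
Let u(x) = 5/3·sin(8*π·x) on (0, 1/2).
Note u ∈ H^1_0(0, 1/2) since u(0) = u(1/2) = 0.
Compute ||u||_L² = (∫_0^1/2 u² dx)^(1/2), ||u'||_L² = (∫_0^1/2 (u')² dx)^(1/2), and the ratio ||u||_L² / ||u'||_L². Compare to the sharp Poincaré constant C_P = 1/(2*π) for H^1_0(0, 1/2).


||u||_L² / ||u'||_L² = 1/(8*π) < C_P = 1/(2*π).

u(x) = 5/3·sin(8*π·x), so u'(x) = 40*π*cos(8*π*x)/3.
Writing u(x) = A·sin(kπx/L) with A = 5/3 and k = 4, use ∫_0^L sin²(kπx/L) dx = L/2 and ∫_0^L cos²(kπx/L) dx = L/2.
u² = 25/9·sin²(8*π·x) and (u')² = 1600*π^2/9·cos²(8*π·x), and each of sin², cos² integrates to L/2 = 1/4 over (0, 1/2).
∫_0^1/2 u² dx = 25/36, so ||u||_L² = 5/6.
∫_0^1/2 (u')² dx = 400*π^2/9, so ||u'||_L² = 20*π/3.
Ratio ||u||_L² / ||u'||_L² = 1/(8*π).
Sharp Poincaré constant on H^1_0(0, 1/2) is C_P = L/π = 1/(2*π), achieved by sin(2*π·x).
This is the k = 4 harmonic; the ratio L/(kπ) is strictly less than C_P = L/π, consistent with the sharp inequality ||u||_L² ≤ C_P ||u'||_L².


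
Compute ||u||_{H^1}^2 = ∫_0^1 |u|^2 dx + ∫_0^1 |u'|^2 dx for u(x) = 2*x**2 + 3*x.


||u||_{H^1}^2 = 497/15

The H^1 norm (squared) on an interval (0, L) is
  ||u||_{H^1}^2 = ∫_0^L u(x)^2 dx + ∫_0^L u'(x)^2 dx.
Compute u'(x) = 4*x + 3.
Then u(x)^2 = 4*x**4 + 12*x**3 + 9*x**2 and u'(x)^2 = 16*x**2 + 24*x + 9.
Integrate each monomial from 0 to 1 using ∫_0^1 c·x^n dx = c·1^(n+1)/(n+1):
  ∫_0^1 u(x)^2 dx = ∫_0^1 (4*x^4 + 12*x^3 + 9*x^2) dx. Term by term:
    ∫_0^1 4*x^4 dx = 4/5;  ∫_0^1 12*x^3 dx = 3;  ∫_0^1 9*x^2 dx = 3.
  Sum: 4/5 + 3 + 3 = 34/5.
  ∫_0^1 u'(x)^2 dx = ∫_0^1 (16*x^2 + 24*x + 9) dx. Term by term:
    ∫_0^1 16*x^2 dx = 16/3;  ∫_0^1 24*x dx = 12;  ∫_0^1 9 dx = 9.
  Sum: 16/3 + 12 + 9 = 79/3.
Adding: ||u||_{H^1}^2 = 34/5 + 79/3 = 497/15.


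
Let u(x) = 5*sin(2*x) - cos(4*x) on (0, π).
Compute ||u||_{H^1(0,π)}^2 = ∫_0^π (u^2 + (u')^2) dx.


||u||_{H^1(0,π)}^2 = 71*π

u'(x) = 4*sin(4*x) + 10*cos(2*x).
Expand u² and (u')² and integrate term by term on (0, π), using: for integers n ≥ 1, ∫_0^π sin²(nx) dx = ∫_0^π cos²(nx) dx = π/2; for n ≠ n', ∫_0^π sin(nx)sin(n'x) dx = ∫_0^π cos(nx)cos(n'x) dx = 0; and by product-to-sum, ∫_0^π sin(nx)cos(n'x) dx = ½∫_0^π [sin((n+n')x) + sin((n−n')x)] dx, which is 0 when n+n' is even and 2n/(n²−n'²) when n+n' is odd (it need not vanish on (0, π)).
  u² squared terms: (-1)²·∫cos(4x)² dx = 1·π/2 = π/2;  (5)²·∫sin(2x)² dx = 25·π/2 = 25*π/2.
  u² cross terms: 2·(-1)·(5)·∫cos(4x)·sin(2x) dx = -10·(0) = 0.
  So ∫_0^π u² dx = π/2 + 25*π/2 + 0 = 13*π.
  (u')² squared terms: (4)²·∫sin(4x)² dx = 16·π/2 = 8*π;  (10)²·∫cos(2x)² dx = 100·π/2 = 50*π.
  (u')² cross terms: 2·(4)·(10)·∫sin(4x)·cos(2x) dx = 80·(0) = 0.
  So ∫_0^π (u')² dx = 8*π + 50*π + 0 = 58*π.
||u||_{H^1}^2 = (13*π) + (58*π) = 71*π.


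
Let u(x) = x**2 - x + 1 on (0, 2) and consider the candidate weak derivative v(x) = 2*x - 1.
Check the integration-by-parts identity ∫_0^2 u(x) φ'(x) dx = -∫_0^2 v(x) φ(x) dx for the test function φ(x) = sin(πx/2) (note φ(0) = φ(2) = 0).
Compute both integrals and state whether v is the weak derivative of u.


LHS = -4/π, RHS = -4/π. Yes, v = u' weakly.

u(x) = x**2 - x + 1, classical derivative u'(x) = 2*x - 1.
φ(x) = sin(πx/2), so φ'(x) = π*cos(π*x/2)/2.
Note φ(0) = φ(2) = 0, so the boundary term u·φ vanishes.
LHS = ∫_0^2 u(x) φ'(x) dx = ∫_0^2 (π*x^2*cos(π*x/2)/2 - π*x*cos(π*x/2)/2 + π*cos(π*x/2)/2) dx. Term by term:
  ∫_0^2 π*cos(π*x/2)/2 dx = 0;  ∫_0^2 π*x^2*cos(π*x/2)/2 dx = -8/π;  ∫_0^2 -π*x*cos(π*x/2)/2 dx = 4/π.
Sum: 0 − 8/π + 4/π = -4/π.
So LHS = -4/π.
∫_0^2 v(x) φ(x) dx = ∫_0^2 (2*x*sin(π*x/2) - sin(π*x/2)) dx. Term by term:
  ∫_0^2 -sin(π*x/2) dx = -4/π;  ∫_0^2 2*x*sin(π*x/2) dx = 8/π.
Sum: -4/π + 8/π = 4/π.
So RHS = -∫_0^2 v(x) φ(x) dx = -4/π.
LHS = RHS, so the identity holds for this test φ.
Moreover u is smooth here and v(x) = u'(x) = 2*x - 1 pointwise, so the identity holds for every test function. Hence v is the weak derivative of u.


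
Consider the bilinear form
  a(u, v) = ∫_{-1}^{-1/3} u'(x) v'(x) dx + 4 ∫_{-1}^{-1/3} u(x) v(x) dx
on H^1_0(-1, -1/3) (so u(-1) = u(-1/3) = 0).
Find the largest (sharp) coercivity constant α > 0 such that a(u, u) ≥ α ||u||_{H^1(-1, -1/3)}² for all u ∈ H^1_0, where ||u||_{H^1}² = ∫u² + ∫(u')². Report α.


α = 1

Coercivity of a(·,·) on H^1_0(-1, -1/3) means a(u, u) ≥ α ||u||_{H^1}² for every u ∈ H^1_0.
The interval has length L = 2/3, and Poincaré/coercivity depend only on L. Here a(u, u) = ∫(u')² + (4)·∫u².
Here c = 4 ≥ 1, so a(u,u) = ∫(u')² + c∫u² ≥ ∫(u')² + ∫u² = ||u||_{H^1}², i.e. α = 1 works. No larger α is possible: a(u,u) ≥ α||u||_{H^1}² means (1−α)∫(u')² ≥ (α−c)∫u², and for the modes u_n = sin(nπ(x−x₀)/L) (x₀ the left endpoint) one has ∫u_n²/∫(u_n')² = (L/(nπ))² → 0, so a(u_n,u_n)/||u_n||_{H^1}² → 1. Hence the optimal constant is α = 1.
Therefore α = 1.


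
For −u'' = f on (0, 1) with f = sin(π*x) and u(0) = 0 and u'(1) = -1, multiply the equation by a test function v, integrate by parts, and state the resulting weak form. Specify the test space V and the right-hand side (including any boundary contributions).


V = {v ∈ H^1(0, 1) : v(0) = 0} (test functions vanish at x = 0 where u is specified); weak form: ∫_0^1 u'v' dx = ∫_0^1 (sin(π*x)) v dx − v(1) for all v ∈ V.

Multiply both sides by a test function v and integrate from 0 to 1:
  ∫_0^1 −u''(x) v(x) dx = ∫_0^1 f(x) v(x) dx.
Integrate the LHS by parts once:
  ∫_0^1 −u'' v dx = −[u'(x) v(x)]_0^1 + ∫_0^1 u'(x) v'(x) dx.
Thus ∫_0^1 u'(x) v'(x) dx = ∫_0^1 f(x) v(x) dx + [u'(x) v(x)]_0^1.
Choose V so that boundary terms are either known or forced to vanish.
Mixed BC: u(0) = 0 (Dirichlet) and u'(1) = -1 (Neumann). Define V = {v ∈ H^1(0, 1) : v(0) = 0}. Then [u' v]_0^1 = u'(1)·v(1) − u'(0)·0 = − v(1).
Weak formulation: find u (satisfying any essential BC) such that ∫_0^1 u'(x) v'(x) dx = ∫_0^1 f v dx − v(1) for all v ∈ V (Dirichlet at 0 absorbed into V; Neumann datum at x = 1 contributes the boundary term).
Substituting f(x) = sin(π*x), the right-hand side is ∫_0^1 (sin(π*x)) v dx − v(1).


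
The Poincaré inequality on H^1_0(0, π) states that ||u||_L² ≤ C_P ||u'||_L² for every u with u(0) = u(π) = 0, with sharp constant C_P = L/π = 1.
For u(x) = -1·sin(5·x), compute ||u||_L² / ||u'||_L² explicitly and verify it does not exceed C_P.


||u||_L² / ||u'||_L² = 1/5 < C_P = 1.

u(x) = -1·sin(5·x), so u'(x) = -5*cos(5*x).
Writing u(x) = A·sin(kπx/L) with A = -1 and k = 5, use ∫_0^L sin²(kπx/L) dx = L/2 and ∫_0^L cos²(kπx/L) dx = L/2.
u² = 1·sin²(5·x) and (u')² = 25·cos²(5·x), and each of sin², cos² integrates to L/2 = π/2 over (0, π).
∫_0^π u² dx = π/2, so ||u||_L² = sqrt(2)*sqrt(π)/2.
∫_0^π (u')² dx = 25*π/2, so ||u'||_L² = 5*sqrt(2)*sqrt(π)/2.
Ratio ||u||_L² / ||u'||_L² = 1/5.
Sharp Poincaré constant on H^1_0(0, π) is C_P = L/π = 1, achieved by sin(x).
This is the k = 5 harmonic; the ratio L/(kπ) is strictly less than C_P = L/π, consistent with the sharp inequality ||u||_L² ≤ C_P ||u'||_L².


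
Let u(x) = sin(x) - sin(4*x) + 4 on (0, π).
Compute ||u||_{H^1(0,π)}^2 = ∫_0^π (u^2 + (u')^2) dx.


||u||_{H^1(0,π)}^2 = 16 + 51*π/2

u'(x) = cos(x) - 4*cos(4*x).
Expand u² and (u')² and integrate term by term on (0, π), using: for integers n ≥ 1, ∫_0^π sin²(nx) dx = ∫_0^π cos²(nx) dx = π/2; for n ≠ n', ∫_0^π sin(nx)sin(n'x) dx = ∫_0^π cos(nx)cos(n'x) dx = 0; and by product-to-sum, ∫_0^π sin(nx)cos(n'x) dx = ½∫_0^π [sin((n+n')x) + sin((n−n')x)] dx, which is 0 when n+n' is even and 2n/(n²−n'²) when n+n' is odd (it need not vanish on (0, π)). For the constant mode: ∫_0^π 1 dx = π, ∫_0^π cos(nx) dx = 0, ∫_0^π sin(nx) dx = (1−(−1)^n)/n.
  u² squared terms: (4)²·∫1 dx = 16·π = 16*π;  (-1)²·∫sin(4x)² dx = 1·π/2 = π/2;  (1)²·∫sin(x)² dx = 1·π/2 = π/2.
  u² cross terms: 2·(4)·(-1)·∫1·sin(4x) dx = -8·(0) = 0;  2·(4)·(1)·∫1·sin(x) dx = 8·(2) = 16;  2·(-1)·(1)·∫sin(4x)·sin(x) dx = -2·(0) = 0.
  So ∫_0^π u² dx = 16*π + π/2 + π/2 + 0 + 16 + 0 = 16 + 17*π.
  (u')² squared terms: (-4)²·∫cos(4x)² dx = 16·π/2 = 8*π;  (1)²·∫cos(x)² dx = 1·π/2 = π/2.
  (u')² cross terms: 2·(-4)·(1)·∫cos(4x)·cos(x) dx = -8·(0) = 0.
  So ∫_0^π (u')² dx = 8*π + π/2 + 0 = 17*π/2.
||u||_{H^1}^2 = (16 + 17*π) + (17*π/2) = 16 + 51*π/2.


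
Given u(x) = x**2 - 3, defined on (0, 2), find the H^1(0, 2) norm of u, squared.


||u||_{H^1}^2 = 286/15

The H^1 norm (squared) on an interval (0, L) is
  ||u||_{H^1}^2 = ∫_0^L u(x)^2 dx + ∫_0^L u'(x)^2 dx.
Compute u'(x) = 2*x.
Then u(x)^2 = x**4 - 6*x**2 + 9 and u'(x)^2 = 4*x**2.
Integrate each monomial from 0 to 2 using ∫_0^2 c·x^n dx = c·2^(n+1)/(n+1):
  ∫_0^2 u(x)^2 dx = ∫_0^2 (x^4 - 6*x^2 + 9) dx. Term by term:
    ∫_0^2 x^4 dx = 32/5;  ∫_0^2 -6*x^2 dx = -16;  ∫_0^2 9 dx = 18.
  Sum: 32/5 − 16 + 18 = 42/5.
  ∫_0^2 u'(x)^2 dx = ∫_0^2 (4*x^2) dx. Term by term:
    ∫_0^2 4*x^2 dx = 32/3.
Adding: ||u||_{H^1}^2 = 42/5 + 32/3 = 286/15.


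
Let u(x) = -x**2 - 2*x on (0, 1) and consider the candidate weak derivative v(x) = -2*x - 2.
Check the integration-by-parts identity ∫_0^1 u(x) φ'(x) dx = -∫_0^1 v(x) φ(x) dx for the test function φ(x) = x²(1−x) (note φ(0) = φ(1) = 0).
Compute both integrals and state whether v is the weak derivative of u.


LHS = 4/15, RHS = 4/15. Yes, v = u' weakly.

u(x) = -x**2 - 2*x, classical derivative u'(x) = -2*x - 2.
φ(x) = x²(1−x), so φ'(x) = x*(2 - 3*x).
Note φ(0) = φ(1) = 0, so the boundary term u·φ vanishes.
LHS = ∫_0^1 u(x) φ'(x) dx = ∫_0^1 (3*x^4 + 4*x^3 - 4*x^2) dx. Term by term:
  ∫_0^1 3*x^4 dx = 3/5;  ∫_0^1 4*x^3 dx = 1;  ∫_0^1 -4*x^2 dx = -4/3.
Sum: 3/5 + 1 − 4/3 = 4/15.
So LHS = 4/15.
∫_0^1 v(x) φ(x) dx = ∫_0^1 (2*x^4 - 2*x^2) dx. Term by term:
  ∫_0^1 2*x^4 dx = 2/5;  ∫_0^1 -2*x^2 dx = -2/3.
Sum: 2/5 − 2/3 = -4/15.
So RHS = -∫_0^1 v(x) φ(x) dx = 4/15.
LHS = RHS, so the identity holds for this test φ.
Moreover u is smooth here and v(x) = u'(x) = -2*x - 2 pointwise, so the identity holds for every test function. Hence v is the weak derivative of u.


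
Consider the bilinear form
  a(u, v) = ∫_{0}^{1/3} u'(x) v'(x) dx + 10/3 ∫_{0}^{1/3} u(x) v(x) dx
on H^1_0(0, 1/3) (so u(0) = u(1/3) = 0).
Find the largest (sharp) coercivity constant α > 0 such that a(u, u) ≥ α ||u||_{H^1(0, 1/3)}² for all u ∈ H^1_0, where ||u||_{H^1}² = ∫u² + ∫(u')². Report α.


α = 1

Coercivity of a(·,·) on H^1_0(0, 1/3) means a(u, u) ≥ α ||u||_{H^1}² for every u ∈ H^1_0.
The interval has length L = 1/3, and Poincaré/coercivity depend only on L. Here a(u, u) = ∫(u')² + (10/3)·∫u².
Here c = 10/3 ≥ 1, so a(u,u) = ∫(u')² + c∫u² ≥ ∫(u')² + ∫u² = ||u||_{H^1}², i.e. α = 1 works. No larger α is possible: a(u,u) ≥ α||u||_{H^1}² means (1−α)∫(u')² ≥ (α−c)∫u², and for the modes u_n = sin(nπ(x−x₀)/L) (x₀ the left endpoint) one has ∫u_n²/∫(u_n')² = (L/(nπ))² → 0, so a(u_n,u_n)/||u_n||_{H^1}² → 1. Hence the optimal constant is α = 1.
Therefore α = 1.
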